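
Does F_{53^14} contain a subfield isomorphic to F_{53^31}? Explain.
No: F_{53^31} is not a subfield of F_{53^14}

F_{p^m} embeds in F_{p^n} iff m | n. Here 31 ∤ 14 (since 14 = 0·31 + 14 with remainder 14 ≠ 0), so F_{53^31} is not a subfield of F_{53^14}. Equivalently: if it were, the tower law would give 31 = [F_{53^31}:F_53] dividing [F_{53^14}:F_53] = 14, contradiction.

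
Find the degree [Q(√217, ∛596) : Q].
[Q(√217, ∛596) : Q] = 6

Let L = Q(√217, ∛596). Since Q(√217) ⊂ L and [Q(√217):Q] = 2, the tower law gives 2 | [L:Q]. Likewise Q(∛596) ⊂ L with [Q(∛596):Q] = 3 (because 596 is not a perfect cube), so 3 | [L:Q]. As gcd(2,3) = 1, [L:Q] is divisible by 6. Conversely L is generated over Q by √217 and ∛596, so [L:Q] ≤ 2·3 = 6. Therefore [Q(√217, ∛596) : Q] = 6.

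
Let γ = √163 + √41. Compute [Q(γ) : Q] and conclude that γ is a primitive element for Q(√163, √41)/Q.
[Q(γ) : Q] = 4 (equivalently, Q(γ) = Q(√163, √41))

Obviously Q(γ) ⊆ Q(√163, √41), and [Q(√163, √41):Q] = 4 (since 163, 41 are distinct squarefree integers > 1 with 6683 not a perfect square). To show equality we compute the minimal polynomial of γ. From γ = √163 + √41: γ^2 = 163 + 2√(6683) + 41 = 204 + 2√(6683), so γ^2 - 204 = 2√(6683); squaring, (γ^2 - 204)^2 = 4·6683, i.e. γ^4 - 408γ^2 + 41616 - 26732 = 0, i.e. γ^4 - 408γ^2 + 14884 = 0. So γ is a root of x^4 - 408x^2 + 14884. This polynomial is irreducible over Q: it has no rational root (each ±√163 ± √41 is irrational), and any factorization into two quadratics over Q would force √(6683) ∈ Q (pairing opposite roots) or √163, √41 ∈ Q (other pairings), all impossible. Hence [Q(γ):Q] = 4 = [Q(√163, √41):Q], so Q(γ) = Q(√163, √41).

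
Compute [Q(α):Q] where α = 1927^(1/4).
[Q(α):Q] = 4

α is a root of x^4 - 1927. By Eisenstein's criterion at the prime p = 41 (which divides the constant term 1927 but p^2 = 1681 does not, since 1927 is squarefree), x^4 - 1927 is irreducible over Q. Hence [Q(α):Q] = 4.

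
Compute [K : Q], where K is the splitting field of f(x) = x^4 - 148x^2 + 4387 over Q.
[K : Q] = 4

Solving the quadratic in x^2: x^2 = (148 ± √(148^2 - 4·4387))/2 = (148 ± √4356)/2 = (148 ± 66)/2, giving x^2 = 107 or x^2 = 41. So f(x) = (x^2 - 107)(x^2 - 41) and the roots of f are ±√107, ±√41. Hence the splitting field is K = Q(√107, √41). Since 107 and 41 are distinct squarefree integers > 1, their product 4387 is not a perfect square, so √41 ∉ Q(√107). By the tower law [K:Q] = [Q(√107,√41):Q(√107)] · [Q(√107):Q] = 2 · 2 = 4.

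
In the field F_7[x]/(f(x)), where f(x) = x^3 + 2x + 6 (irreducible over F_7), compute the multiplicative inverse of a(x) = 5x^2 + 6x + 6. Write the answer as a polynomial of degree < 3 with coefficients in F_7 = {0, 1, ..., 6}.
a(x)^(-1) ≡ 4x + 5 (mod f(x))

Since f is irreducible over F_7, F_7[x]/(f) is a field and a(x) ≠ 0 has an inverse. Apply the extended Euclidean algorithm to f(x) and a(x) in F_7[x]: f(x) = (3x + 2)·a(x) + (1). The last nonzero remainder is the constant 1 = gcd(f, a) in F_7. Back-substituting through the division chain expresses 1 = s(x)·a(x) + t(x)·f(x) with s(x) ≡ 4x + 5 (mod f), so a(x)^(-1) ≡ s(x) = 4x + 5 (mod f). Check: (5x^2 + 6x + 6)·(4x + 5) = 6x^3 + 5x + 2 ≡ 1 (mod x^3 + 2x + 6).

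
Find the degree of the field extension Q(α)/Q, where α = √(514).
[Q(α):Q] = 2

[Q(α):Q] equals the degree of the minimal polynomial of α. Here α^2 = 514 and x^2 - 514 is irreducible (d = 514 is squarefree, ≠ 1, hence not a square), so deg(m_α) = 2. Thus [Q(α):Q] = 2.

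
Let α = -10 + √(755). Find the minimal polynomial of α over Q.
m_α(x) = x^2 + 20x - 655

From α + 10 = √(755), squaring gives (α + 10)^2 = 755, i.e. α^2 + 20α + 100 = 755, so α^2 + 20α - 655 = 0. The discriminant of x^2 + 20x - 655 is (20)^2 - 4·(-655) = 400 + 2620 = 3020, and 4·(755) is not a perfect square in Q since 755 is squarefree and ≠ 1. Hence x^2 + 20x - 655 is irreducible over Q and is the minimal polynomial of α.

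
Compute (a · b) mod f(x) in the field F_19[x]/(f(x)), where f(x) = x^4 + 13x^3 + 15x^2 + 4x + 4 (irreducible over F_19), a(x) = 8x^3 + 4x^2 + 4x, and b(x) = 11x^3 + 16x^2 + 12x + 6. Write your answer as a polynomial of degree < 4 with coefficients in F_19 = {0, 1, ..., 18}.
a · b ≡ 3x^3 + 3x^2 + 12x + 14 (mod f(x))

Multiply in F_19[x]: a(x)·b(x) = (8x^3 + 4x^2 + 4x)·(11x^3 + 16x^2 + 12x + 6) = 12x^6 + x^5 + 14x^4 + 8x^3 + 15x^2 + 5x. This has degree ≥ 4, so divide by f(x) over F_19: 12x^6 + x^5 + 14x^4 + 8x^3 + 15x^2 + 5x = (12x^2 + 16x + 6)·(x^4 + 13x^3 + 15x^2 + 4x + 4) + (3x^3 + 3x^2 + 12x + 14). Hence a·b ≡ 3x^3 + 3x^2 + 12x + 14 (mod f). (F_19[x]/(f) is a field with 19^4 = 130321 elements since f is irreducible of degree 4.)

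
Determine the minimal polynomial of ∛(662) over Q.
m_α(x) = x^3 - 662

α satisfies α^3 = 662, so x^3 - 662 annihilates α. By the rational root test, a rational root p/q (in lowest terms) of x^3 - 662 would satisfy p^3 = 662 q^3, forcing q = 1 and p^3 = 662; but 662 is not a perfect cube, contradiction. A monic cubic over Q with no rational root is irreducible (any nontrivial factorization would include a linear factor). Hence x^3 - 662 is the minimal polynomial of α, and in particular [Q(α):Q] = 3.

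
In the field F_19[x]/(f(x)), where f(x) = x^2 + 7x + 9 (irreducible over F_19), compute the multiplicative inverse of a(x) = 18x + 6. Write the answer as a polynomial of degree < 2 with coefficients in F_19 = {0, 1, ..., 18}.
a(x)^(-1) ≡ 7x + 15 (mod f(x))

Since f is irreducible over F_19, F_19[x]/(f) is a field and a(x) ≠ 0 has an inverse. Apply the extended Euclidean algorithm to f(x) and a(x) in F_19[x]: f(x) = (18x + 6)·a(x) + (11). The last nonzero remainder is the constant 11 = gcd(f, a) in F_19. Back-substituting through the division chain expresses 11 = s(x)·a(x) + t(x)·f(x) with s(x) ≡ x + 13 (mod f), so (x + 13)·a(x) ≡ 11 (mod f). Multiplying by 11^(-1) ≡ 7 in F_19 gives a(x)^(-1) ≡ 7·(x + 13) ≡ 7x + 15 (mod f). Check: (18x + 6)·(7x + 15) = 12x^2 + 8x + 14 ≡ 1 (mod x^2 + 7x + 9).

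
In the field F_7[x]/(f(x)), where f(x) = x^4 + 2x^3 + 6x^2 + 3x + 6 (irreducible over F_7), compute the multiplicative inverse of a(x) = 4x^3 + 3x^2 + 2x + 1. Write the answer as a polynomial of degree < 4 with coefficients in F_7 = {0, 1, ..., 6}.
a(x)^(-1) ≡ 4x^3 + 3x^2 + 3x + 3 (mod f(x))

Since f is irreducible over F_7, F_7[x]/(f) is a field and a(x) ≠ 0 has an inverse. Apply the extended Euclidean algorithm to f(x) and a(x) in F_7[x]: f(x) = (2x + 6)·a(x) + (5x^2 + 3x);  a(x) = (5x + 6)·(5x^2 + 3x) + (5x + 1);  (5x^2 + 3x) = (x + 6)·(5x + 1) + (1). The last nonzero remainder is the constant 1 = gcd(f, a) in F_7. Back-substituting through the division chain expresses 1 = s(x)·a(x) + t(x)·f(x) with s(x) ≡ 4x^3 + 3x^2 + 3x + 3 (mod f), so a(x)^(-1) ≡ s(x) = 4x^3 + 3x^2 + 3x + 3 (mod f). Check: (4x^3 + 3x^2 + 2x + 1)·(4x^3 + 3x^2 + 3x + 3) = 2x^6 + 3x^5 + x^4 + 3x^3 + 4x^2 + 2x + 3 ≡ 1 (mod x^4 + 2x^3 + 6x^2 + 3x + 6).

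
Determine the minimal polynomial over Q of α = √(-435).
m_α(x) = x^2 + 435

α satisfies α^2 + 435 = 0, so x^2 + 435 annihilates α. Since d = -435 is squarefree and ≠ 1, it is not a perfect square in Q, so x^2 + 435 has no rational root and is therefore irreducible over Q (a degree-2 polynomial over a field is irreducible iff it has no root). Hence m_α(x) = x^2 + 435.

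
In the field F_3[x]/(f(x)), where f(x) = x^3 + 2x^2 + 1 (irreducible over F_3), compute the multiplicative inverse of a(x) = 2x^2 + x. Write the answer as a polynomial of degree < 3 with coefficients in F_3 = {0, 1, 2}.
a(x)^(-1) ≡ x (mod f(x))

Since f is irreducible over F_3, F_3[x]/(f) is a field and a(x) ≠ 0 has an inverse. Apply the extended Euclidean algorithm to f(x) and a(x) in F_3[x]: f(x) = (2x)·a(x) + (1). The last nonzero remainder is the constant 1 = gcd(f, a) in F_3. Back-substituting through the division chain expresses 1 = s(x)·a(x) + t(x)·f(x) with s(x) ≡ x (mod f), so a(x)^(-1) ≡ s(x) = x (mod f). Check: (2x^2 + x)·(x) = 2x^3 + x^2 ≡ 1 (mod x^3 + 2x^2 + 1).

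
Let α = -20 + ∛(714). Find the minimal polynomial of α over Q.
m_α(x) = x^3 + 60x^2 + 1200x + 7286

Set β = α + 20 = ∛(714), so β^3 = 714. Then (α + 20)^3 - 714 = 0, i.e. α is a root of g(x) = (x + 20)^3 - 714 = x^3 + 60x^2 + 1200x + 7286. Since g(x) = h(x + 20) where h(x) = x^3 - 714, and h is irreducible over Q (because 714 is not a perfect cube, so h has no rational root, and a monic cubic with no rational root is irreducible), g is also irreducible (irreducibility is preserved under the substitution x → x + 20). Hence m_α(x) = x^3 + 60x^2 + 1200x + 7286.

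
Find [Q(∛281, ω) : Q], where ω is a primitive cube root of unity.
[Q(∛281, ω) : Q] = 6

[Q(∛281):Q] = 3 (min poly x^3 - 281, irreducible since 281 is not a perfect cube). [Q(ω):Q] = 2 (min poly x^2 + x + 1). Since Q(∛281) ⊂ R and ω ∉ R, we have ω ∉ Q(∛281), so x^2 + x + 1 remains irreducible over Q(∛281) and [Q(∛281, ω) : Q(∛281)] = 2. By the tower law, [Q(∛281, ω) : Q] = 3 · 2 = 6. (In fact Q(∛281, ω) is the splitting field of x^3 - 281 over Q.)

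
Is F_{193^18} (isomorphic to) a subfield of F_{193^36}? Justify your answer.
Yes: F_{193^18} is a subfield of F_{193^36}

F_{p^m} embeds in F_{p^n} iff m | n (since F_{p^n} is the splitting field of x^(p^n) - x, and F_{p^m} ⊂ F_{p^n} forces p^n to be a power of p^m, i.e. m | n; conversely if m | n then every root of x^(p^m) - x is a root of x^(p^n) - x). Here 18 | 36 (since 36 = 2·18), so F_{193^18} is a subfield of F_{193^36}, and [F_{193^36} : F_{193^18}] = 36/18 = 2.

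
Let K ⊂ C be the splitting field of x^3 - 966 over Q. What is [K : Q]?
[K : Q] = 6

The roots of x^3 - 966 are ∛966, ω∛966, ω^2∛966 where ω = e^(2πi/3) is a primitive cube root of unity, so K = Q(∛966, ω). Now [Q(∛966):Q] = 3 (since 966 is not a perfect cube, x^3 - 966 is irreducible) and [Q(ω):Q] = 2. Both 2 and 3 divide [K:Q], and [K:Q] ≤ 3·2 = 6, so [K:Q] = 6. (Equivalently: Q(∛966) ⊂ R but ω ∉ R, so [K : Q(∛966)] = 2.)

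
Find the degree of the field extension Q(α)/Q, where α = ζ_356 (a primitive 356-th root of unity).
[Q(α):Q] = 176

The minimal polynomial of ζ_356 over Q is the 356-th cyclotomic polynomial Φ_356(x), which is irreducible over Q and has degree φ(356) = 176. Hence [Q(α):Q] = φ(356) = 176.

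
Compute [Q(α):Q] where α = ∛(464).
[Q(α):Q] = 3

The minimal polynomial of α is x^3 - 464, irreducible over Q since 464 is not a perfect cube (so x^3 - 464 has no rational root). Hence [Q(α):Q] = deg(m_α) = 3.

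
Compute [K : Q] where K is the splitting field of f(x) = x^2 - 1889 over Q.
[K : Q] = 2

f(x) = x^2 - 1889 factors as (x - √1889)(x + √1889). The splitting field is K = Q(√1889). Since 1889 is squarefree and > 1, it is not a perfect square, so x^2 - 1889 is irreducible over Q and [Q(√1889) : Q] = 2. Hence [K : Q] = 2.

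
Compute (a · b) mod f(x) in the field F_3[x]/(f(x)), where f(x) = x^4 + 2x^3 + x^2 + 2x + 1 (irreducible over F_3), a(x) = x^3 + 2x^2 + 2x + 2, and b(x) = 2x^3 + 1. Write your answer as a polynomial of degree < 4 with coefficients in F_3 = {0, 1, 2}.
a · b ≡ x^2 + x (mod f(x))

Multiply in F_3[x]: a(x)·b(x) = (x^3 + 2x^2 + 2x + 2)·(2x^3 + 1) = 2x^6 + x^5 + x^4 + 2x^3 + 2x^2 + 2x + 2. This has degree ≥ 4, so divide by f(x) over F_3: 2x^6 + x^5 + x^4 + 2x^3 + 2x^2 + 2x + 2 = (2x^2 + 2)·(x^4 + 2x^3 + x^2 + 2x + 1) + (x^2 + x). Hence a·b ≡ x^2 + x (mod f). (F_3[x]/(f) is a field with 3^4 = 81 elements since f is irreducible of degree 4.)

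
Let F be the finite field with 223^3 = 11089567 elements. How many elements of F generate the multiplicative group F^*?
There are φ(11089566) = 3596400 primitive elements

F_q^* is cyclic of order q - 1 = 11089566. A cyclic group of order m has exactly φ(m) generators. Here m = 11089566 = 2 · 3^2 · 37 · 16651, so the number of primitive elements is φ(11089566) = 3596400.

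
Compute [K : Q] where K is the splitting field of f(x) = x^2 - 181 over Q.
[K : Q] = 2

f(x) = x^2 - 181 factors as (x - √181)(x + √181). The splitting field is K = Q(√181). Since 181 is squarefree and > 1, it is not a perfect square, so x^2 - 181 is irreducible over Q and [Q(√181) : Q] = 2. Hence [K : Q] = 2.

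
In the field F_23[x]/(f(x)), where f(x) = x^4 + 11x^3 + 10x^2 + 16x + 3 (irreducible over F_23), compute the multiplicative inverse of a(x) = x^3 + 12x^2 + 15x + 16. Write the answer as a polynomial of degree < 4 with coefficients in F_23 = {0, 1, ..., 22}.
a(x)^(-1) ≡ 16x^3 + 7x^2 + 3x + 17 (mod f(x))

Since f is irreducible over F_23, F_23[x]/(f) is a field and a(x) ≠ 0 has an inverse. Apply the extended Euclidean algorithm to f(x) and a(x) in F_23[x]: f(x) = (x + 22)·a(x) + (7x^2 + 15x + 19);  a(x) = (10x)·(7x^2 + 15x + 19) + (9x + 16);  (7x^2 + 15x + 19) = (11x)·(9x + 16) + (19). The last nonzero remainder is the constant 19 = gcd(f, a) in F_23. Back-substituting through the division chain expresses 19 = s(x)·a(x) + t(x)·f(x) with s(x) ≡ 5x^3 + 18x^2 + 11x + 1 (mod f), so (5x^3 + 18x^2 + 11x + 1)·a(x) ≡ 19 (mod f). Multiplying by 19^(-1) ≡ 17 in F_23 gives a(x)^(-1) ≡ 17·(5x^3 + 18x^2 + 11x + 1) ≡ 16x^3 + 7x^2 + 3x + 17 (mod f). Check: (x^3 + 12x^2 + 15x + 16)·(16x^3 + 7x^2 + 3x + 17) = 16x^6 + 15x^5 + 5x^4 + 16x^2 + 4x + 19 ≡ 1 (mod x^4 + 11x^3 + 10x^2 + 16x + 3).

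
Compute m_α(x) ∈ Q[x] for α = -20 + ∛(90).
m_α(x) = x^3 + 60x^2 + 1200x + 7910

Set β = α + 20 = ∛(90), so β^3 = 90. Then (α + 20)^3 - 90 = 0, i.e. α is a root of g(x) = (x + 20)^3 - 90 = x^3 + 60x^2 + 1200x + 7910. Since g(x) = h(x + 20) where h(x) = x^3 - 90, and h is irreducible over Q (because 90 is not a perfect cube, so h has no rational root, and a monic cubic with no rational root is irreducible), g is also irreducible (irreducibility is preserved under the substitution x → x + 20). Hence m_α(x) = x^3 + 60x^2 + 1200x + 7910.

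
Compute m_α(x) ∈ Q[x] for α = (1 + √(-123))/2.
m_α(x) = x^2 - x + 31

From 2α - 1 = √(-123), squaring gives (2α - 1)^2 = -123, i.e. 4α^2 - 4α + 1 = -123, so α^2 - α + (1 + 123)/4 = 0. Since -123 ≡ 1 (mod 4), (1 + 123)/4 = 31 ∈ Z. The polynomial x^2 - x + 31 has discriminant 1 - 4·(31) = -123, which is not a perfect square in Q (d = -123 is squarefree and ≠ 1), so x^2 - x + 31 is irreducible over Q. It is the minimal polynomial of α.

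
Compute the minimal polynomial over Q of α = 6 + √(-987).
m_α(x) = x^2 - 12x + 1023

From α - 6 = √(-987), squaring gives (α - 6)^2 = -987, i.e. α^2 - 12α + 36 = -987, so α^2 - 12α + 1023 = 0. The discriminant of x^2 - 12x + 1023 is (-12)^2 - 4·(1023) = 144 - 4092 = -3948, and 4·(-987) is not a perfect square in Q since -987 is squarefree and ≠ 1. Hence x^2 - 12x + 1023 is irreducible over Q and is the minimal polynomial of α.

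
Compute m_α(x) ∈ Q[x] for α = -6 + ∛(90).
m_α(x) = x^3 + 18x^2 + 108x + 126

Set β = α + 6 = ∛(90), so β^3 = 90. Then (α + 6)^3 - 90 = 0, i.e. α is a root of g(x) = (x + 6)^3 - 90 = x^3 + 18x^2 + 108x + 126. Since g(x) = h(x + 6) where h(x) = x^3 - 90, and h is irreducible over Q (because 90 is not a perfect cube, so h has no rational root, and a monic cubic with no rational root is irreducible), g is also irreducible (irreducibility is preserved under the substitution x → x + 6). Hence m_α(x) = x^3 + 18x^2 + 108x + 126.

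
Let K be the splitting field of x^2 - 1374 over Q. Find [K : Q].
[K : Q] = 2

f(x) = x^2 - 1374 factors as (x - √1374)(x + √1374). The splitting field is K = Q(√1374). Since 1374 is squarefree and > 1, it is not a perfect square, so x^2 - 1374 is irreducible over Q and [Q(√1374) : Q] = 2. Hence [K : Q] = 2.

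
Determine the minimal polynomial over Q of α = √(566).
m_α(x) = x^2 - 566

α satisfies α^2 - 566 = 0, so x^2 - 566 annihilates α. Since d = 566 is squarefree and ≠ 1, it is not a perfect square in Q, so x^2 - 566 has no rational root and is therefore irreducible over Q (a degree-2 polynomial over a field is irreducible iff it has no root). Hence m_α(x) = x^2 - 566.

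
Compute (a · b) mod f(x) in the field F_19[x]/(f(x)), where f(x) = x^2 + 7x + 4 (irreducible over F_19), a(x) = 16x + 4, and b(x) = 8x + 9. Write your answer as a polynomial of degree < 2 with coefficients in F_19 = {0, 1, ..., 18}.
a · b ≡ 2x + 18 (mod f(x))

Multiply in F_19[x]: a(x)·b(x) = (16x + 4)·(8x + 9) = 14x^2 + 5x + 17. This has degree ≥ 2, so divide by f(x) over F_19: 14x^2 + 5x + 17 = (14)·(x^2 + 7x + 4) + (2x + 18). Hence a·b ≡ 2x + 18 (mod f). (F_19[x]/(f) is a field with 19^2 = 361 elements since f is irreducible of degree 2.)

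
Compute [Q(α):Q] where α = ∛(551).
[Q(α):Q] = 3

The minimal polynomial of α is x^3 - 551, irreducible over Q since 551 is not a perfect cube (so x^3 - 551 has no rational root). Hence [Q(α):Q] = deg(m_α) = 3.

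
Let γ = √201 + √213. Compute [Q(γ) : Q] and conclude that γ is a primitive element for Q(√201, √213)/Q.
[Q(γ) : Q] = 4 (equivalently, Q(γ) = Q(√201, √213))

Obviously Q(γ) ⊆ Q(√201, √213), and [Q(√201, √213):Q] = 4 (since 201, 213 are distinct squarefree integers > 1 with 42813 not a perfect square). To show equality we compute the minimal polynomial of γ. From γ = √201 + √213: γ^2 = 201 + 2√(42813) + 213 = 414 + 2√(42813), so γ^2 - 414 = 2√(42813); squaring, (γ^2 - 414)^2 = 4·42813, i.e. γ^4 - 828γ^2 + 171396 - 171252 = 0, i.e. γ^4 - 828γ^2 + 144 = 0. So γ is a root of x^4 - 828x^2 + 144. This polynomial is irreducible over Q: it has no rational root (each ±√201 ± √213 is irrational), and any factorization into two quadratics over Q would force √(42813) ∈ Q (pairing opposite roots) or √201, √213 ∈ Q (other pairings), all impossible. Hence [Q(γ):Q] = 4 = [Q(√201, √213):Q], so Q(γ) = Q(√201, √213).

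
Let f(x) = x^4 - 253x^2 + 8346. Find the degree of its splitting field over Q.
[K : Q] = 4

Solving the quadratic in x^2: x^2 = (253 ± √(253^2 - 4·8346))/2 = (253 ± √30625)/2 = (253 ± 175)/2, giving x^2 = 39 or x^2 = 214. So f(x) = (x^2 - 39)(x^2 - 214) and the roots of f are ±√39, ±√214. Hence the splitting field is K = Q(√39, √214). Since 39 and 214 are distinct squarefree integers > 1, their product 8346 is not a perfect square, so √214 ∉ Q(√39). By the tower law [K:Q] = [Q(√39,√214):Q(√39)] · [Q(√39):Q] = 2 · 2 = 4.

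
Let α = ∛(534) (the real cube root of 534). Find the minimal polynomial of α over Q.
m_α(x) = x^3 - 534

α satisfies α^3 = 534, so x^3 - 534 annihilates α. By the rational root test, a rational root p/q (in lowest terms) of x^3 - 534 would satisfy p^3 = 534 q^3, forcing q = 1 and p^3 = 534; but 534 is not a perfect cube, contradiction. A monic cubic over Q with no rational root is irreducible (any nontrivial factorization would include a linear factor). Hence x^3 - 534 is the minimal polynomial of α, and in particular [Q(α):Q] = 3.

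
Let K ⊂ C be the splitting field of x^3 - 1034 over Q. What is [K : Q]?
[K : Q] = 6

The roots of x^3 - 1034 are ∛1034, ω∛1034, ω^2∛1034 where ω = e^(2πi/3) is a primitive cube root of unity, so K = Q(∛1034, ω). Now [Q(∛1034):Q] = 3 (since 1034 is not a perfect cube, x^3 - 1034 is irreducible) and [Q(ω):Q] = 2. Both 2 and 3 divide [K:Q], and [K:Q] ≤ 3·2 = 6, so [K:Q] = 6. (Equivalently: Q(∛1034) ⊂ R but ω ∉ R, so [K : Q(∛1034)] = 2.)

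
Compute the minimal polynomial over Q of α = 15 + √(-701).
m_α(x) = x^2 - 30x + 926

From α - 15 = √(-701), squaring gives (α - 15)^2 = -701, i.e. α^2 - 30α + 225 = -701, so α^2 - 30α + 926 = 0. The discriminant of x^2 - 30x + 926 is (-30)^2 - 4·(926) = 900 - 3704 = -2804, and 4·(-701) is not a perfect square in Q since -701 is squarefree and ≠ 1. Hence x^2 - 30x + 926 is irreducible over Q and is the minimal polynomial of α.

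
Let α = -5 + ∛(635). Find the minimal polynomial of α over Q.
m_α(x) = x^3 + 15x^2 + 75x - 510

Set β = α + 5 = ∛(635), so β^3 = 635. Then (α + 5)^3 - 635 = 0, i.e. α is a root of g(x) = (x + 5)^3 - 635 = x^3 + 15x^2 + 75x - 510. Since g(x) = h(x + 5) where h(x) = x^3 - 635, and h is irreducible over Q (because 635 is not a perfect cube, so h has no rational root, and a monic cubic with no rational root is irreducible), g is also irreducible (irreducibility is preserved under the substitution x → x + 5). Hence m_α(x) = x^3 + 15x^2 + 75x - 510.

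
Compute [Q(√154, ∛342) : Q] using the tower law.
[Q(√154, ∛342) : Q] = 6

Let L = Q(√154, ∛342). Since Q(√154) ⊂ L and [Q(√154):Q] = 2, the tower law gives 2 | [L:Q]. Likewise Q(∛342) ⊂ L with [Q(∛342):Q] = 3 (because 342 is not a perfect cube), so 3 | [L:Q]. As gcd(2,3) = 1, [L:Q] is divisible by 6. Conversely L is generated over Q by √154 and ∛342, so [L:Q] ≤ 2·3 = 6. Therefore [Q(√154, ∛342) : Q] = 6.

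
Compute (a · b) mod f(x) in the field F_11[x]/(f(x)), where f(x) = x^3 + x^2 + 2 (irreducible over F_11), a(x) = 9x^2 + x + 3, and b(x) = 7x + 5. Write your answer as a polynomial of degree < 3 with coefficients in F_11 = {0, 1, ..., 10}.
a · b ≡ 4x + 10 (mod f(x))

Multiply in F_11[x]: a(x)·b(x) = (9x^2 + x + 3)·(7x + 5) = 8x^3 + 8x^2 + 4x + 4. This has degree ≥ 3, so divide by f(x) over F_11: 8x^3 + 8x^2 + 4x + 4 = (8)·(x^3 + x^2 + 2) + (4x + 10). Hence a·b ≡ 4x + 10 (mod f). (F_11[x]/(f) is a field with 11^3 = 1331 elements since f is irreducible of degree 3.)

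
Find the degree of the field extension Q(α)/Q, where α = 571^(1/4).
[Q(α):Q] = 4

α is a root of x^4 - 571. By Eisenstein's criterion at the prime p = 571 (which divides the constant term 571 but p^2 = 326041 does not, since 571 is squarefree), x^4 - 571 is irreducible over Q. Hence [Q(α):Q] = 4.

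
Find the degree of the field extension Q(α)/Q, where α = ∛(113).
[Q(α):Q] = 3

The minimal polynomial of α is x^3 - 113, irreducible over Q since 113 is not a perfect cube (so x^3 - 113 has no rational root). Hence [Q(α):Q] = deg(m_α) = 3.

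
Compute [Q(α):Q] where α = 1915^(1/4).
[Q(α):Q] = 4

α is a root of x^4 - 1915. By Eisenstein's criterion at the prime p = 5 (which divides the constant term 1915 but p^2 = 25 does not, since 1915 is squarefree), x^4 - 1915 is irreducible over Q. Hence [Q(α):Q] = 4.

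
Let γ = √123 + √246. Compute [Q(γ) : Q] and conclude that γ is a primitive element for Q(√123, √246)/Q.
[Q(γ) : Q] = 4 (equivalently, Q(γ) = Q(√123, √246))

Obviously Q(γ) ⊆ Q(√123, √246), and [Q(√123, √246):Q] = 4 (since 123, 246 are distinct squarefree integers > 1 with 30258 not a perfect square). To show equality we compute the minimal polynomial of γ. From γ = √123 + √246: γ^2 = 123 + 2√(30258) + 246 = 369 + 2√(30258), so γ^2 - 369 = 2√(30258); squaring, (γ^2 - 369)^2 = 4·30258, i.e. γ^4 - 738γ^2 + 136161 - 121032 = 0, i.e. γ^4 - 738γ^2 + 15129 = 0. So γ is a root of x^4 - 738x^2 + 15129. This polynomial is irreducible over Q: it has no rational root (each ±√123 ± √246 is irrational), and any factorization into two quadratics over Q would force √(30258) ∈ Q (pairing opposite roots) or √123, √246 ∈ Q (other pairings), all impossible. Hence [Q(γ):Q] = 4 = [Q(√123, √246):Q], so Q(γ) = Q(√123, √246).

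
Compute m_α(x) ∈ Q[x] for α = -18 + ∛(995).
m_α(x) = x^3 + 54x^2 + 972x + 4837

Set β = α + 18 = ∛(995), so β^3 = 995. Then (α + 18)^3 - 995 = 0, i.e. α is a root of g(x) = (x + 18)^3 - 995 = x^3 + 54x^2 + 972x + 4837. Since g(x) = h(x + 18) where h(x) = x^3 - 995, and h is irreducible over Q (because 995 is not a perfect cube, so h has no rational root, and a monic cubic with no rational root is irreducible), g is also irreducible (irreducibility is preserved under the substitution x → x + 18). Hence m_α(x) = x^3 + 54x^2 + 972x + 4837.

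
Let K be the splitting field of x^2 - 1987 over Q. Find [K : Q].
[K : Q] = 2

f(x) = x^2 - 1987 factors as (x - √1987)(x + √1987). The splitting field is K = Q(√1987). Since 1987 is squarefree and > 1, it is not a perfect square, so x^2 - 1987 is irreducible over Q and [Q(√1987) : Q] = 2. Hence [K : Q] = 2.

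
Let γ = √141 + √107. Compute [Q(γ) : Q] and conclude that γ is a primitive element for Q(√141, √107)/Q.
[Q(γ) : Q] = 4 (equivalently, Q(γ) = Q(√141, √107))

Obviously Q(γ) ⊆ Q(√141, √107), and [Q(√141, √107):Q] = 4 (since 141, 107 are distinct squarefree integers > 1 with 15087 not a perfect square). To show equality we compute the minimal polynomial of γ. From γ = √141 + √107: γ^2 = 141 + 2√(15087) + 107 = 248 + 2√(15087), so γ^2 - 248 = 2√(15087); squaring, (γ^2 - 248)^2 = 4·15087, i.e. γ^4 - 496γ^2 + 61504 - 60348 = 0, i.e. γ^4 - 496γ^2 + 1156 = 0. So γ is a root of x^4 - 496x^2 + 1156. This polynomial is irreducible over Q: it has no rational root (each ±√141 ± √107 is irrational), and any factorization into two quadratics over Q would force √(15087) ∈ Q (pairing opposite roots) or √141, √107 ∈ Q (other pairings), all impossible. Hence [Q(γ):Q] = 4 = [Q(√141, √107):Q], so Q(γ) = Q(√141, √107).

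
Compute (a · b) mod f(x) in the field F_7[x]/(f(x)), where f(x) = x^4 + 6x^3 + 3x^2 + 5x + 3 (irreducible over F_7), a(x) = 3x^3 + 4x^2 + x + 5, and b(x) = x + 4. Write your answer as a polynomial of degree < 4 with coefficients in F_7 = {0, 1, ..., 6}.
a · b ≡ 5x^3 + x^2 + x + 4 (mod f(x))

Multiply in F_7[x]: a(x)·b(x) = (3x^3 + 4x^2 + x + 5)·(x + 4) = 3x^4 + 2x^3 + 3x^2 + 2x + 6. This has degree ≥ 4, so divide by f(x) over F_7: 3x^4 + 2x^3 + 3x^2 + 2x + 6 = (3)·(x^4 + 6x^3 + 3x^2 + 5x + 3) + (5x^3 + x^2 + x + 4). Hence a·b ≡ 5x^3 + x^2 + x + 4 (mod f). (F_7[x]/(f) is a field with 7^4 = 2401 elements since f is irreducible of degree 4.)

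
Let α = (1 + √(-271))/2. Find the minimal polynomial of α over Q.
m_α(x) = x^2 - x + 68

From 2α - 1 = √(-271), squaring gives (2α - 1)^2 = -271, i.e. 4α^2 - 4α + 1 = -271, so α^2 - α + (1 + 271)/4 = 0. Since -271 ≡ 1 (mod 4), (1 + 271)/4 = 68 ∈ Z. The polynomial x^2 - x + 68 has discriminant 1 - 4·(68) = -271, which is not a perfect square in Q (d = -271 is squarefree and ≠ 1), so x^2 - x + 68 is irreducible over Q. It is the minimal polynomial of α.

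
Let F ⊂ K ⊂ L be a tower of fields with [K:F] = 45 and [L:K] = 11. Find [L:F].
[L:F] = 495

The tower law says that for any tower of field extensions F ⊂ K ⊂ L with finite degrees, [L:F] = [L:K] · [K:F]. Here this gives [L:F] = 11 · 45 = 495.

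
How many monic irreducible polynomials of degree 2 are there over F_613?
There are 187578 monic irreducible polynomials of degree 2 over F_613

Each element of F_{613^2} that lies in no proper subfield is a root of exactly one monic irreducible of degree 2 over F_613, and each such polynomial has 2 distinct roots in F_{613^2}. By Möbius inversion the count is N_613(2) = (1/2) Σ_{d|2} μ(2/d) · 613^d = (1/2)(μ(2)·613^1 + μ(1)·613^2) = 375156/2 = 187578.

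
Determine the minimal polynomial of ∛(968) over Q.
m_α(x) = x^3 - 968

α satisfies α^3 = 968, so x^3 - 968 annihilates α. By the rational root test, a rational root p/q (in lowest terms) of x^3 - 968 would satisfy p^3 = 968 q^3, forcing q = 1 and p^3 = 968; but 968 is not a perfect cube, contradiction. A monic cubic over Q with no rational root is irreducible (any nontrivial factorization would include a linear factor). Hence x^3 - 968 is the minimal polynomial of α, and in particular [Q(α):Q] = 3.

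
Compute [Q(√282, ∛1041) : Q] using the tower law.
[Q(√282, ∛1041) : Q] = 6

Let L = Q(√282, ∛1041). Since Q(√282) ⊂ L and [Q(√282):Q] = 2, the tower law gives 2 | [L:Q]. Likewise Q(∛1041) ⊂ L with [Q(∛1041):Q] = 3 (because 1041 is not a perfect cube), so 3 | [L:Q]. As gcd(2,3) = 1, [L:Q] is divisible by 6. Conversely L is generated over Q by √282 and ∛1041, so [L:Q] ≤ 2·3 = 6. Therefore [Q(√282, ∛1041) : Q] = 6.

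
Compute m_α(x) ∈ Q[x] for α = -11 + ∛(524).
m_α(x) = x^3 + 33x^2 + 363x + 807

Set β = α + 11 = ∛(524), so β^3 = 524. Then (α + 11)^3 - 524 = 0, i.e. α is a root of g(x) = (x + 11)^3 - 524 = x^3 + 33x^2 + 363x + 807. Since g(x) = h(x + 11) where h(x) = x^3 - 524, and h is irreducible over Q (because 524 is not a perfect cube, so h has no rational root, and a monic cubic with no rational root is irreducible), g is also irreducible (irreducibility is preserved under the substitution x → x + 11). Hence m_α(x) = x^3 + 33x^2 + 363x + 807.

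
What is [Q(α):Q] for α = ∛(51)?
[Q(α):Q] = 3

The minimal polynomial of α is x^3 - 51, irreducible over Q since 51 is not a perfect cube (so x^3 - 51 has no rational root). Hence [Q(α):Q] = deg(m_α) = 3.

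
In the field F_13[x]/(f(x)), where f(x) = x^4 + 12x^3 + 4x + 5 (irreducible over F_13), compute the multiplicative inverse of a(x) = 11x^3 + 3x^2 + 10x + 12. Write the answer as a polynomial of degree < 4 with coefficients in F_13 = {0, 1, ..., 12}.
a(x)^(-1) ≡ 9x^3 + 12x^2 + 9x + 2 (mod f(x))

Since f is irreducible over F_13, F_13[x]/(f) is a field and a(x) ≠ 0 has an inverse. Apply the extended Euclidean algorithm to f(x) and a(x) in F_13[x]: f(x) = (6x + 3)·a(x) + (9x^2 + 6x + 8);  a(x) = (7x)·(9x^2 + 6x + 8) + (6x + 12);  (9x^2 + 6x + 8) = (8x + 11)·(6x + 12) + (6). The last nonzero remainder is the constant 6 = gcd(f, a) in F_13. Back-substituting through the division chain expresses 6 = s(x)·a(x) + t(x)·f(x) with s(x) ≡ 2x^3 + 7x^2 + 2x + 12 (mod f), so (2x^3 + 7x^2 + 2x + 12)·a(x) ≡ 6 (mod f). Multiplying by 6^(-1) ≡ 11 in F_13 gives a(x)^(-1) ≡ 11·(2x^3 + 7x^2 + 2x + 12) ≡ 9x^3 + 12x^2 + 9x + 2 (mod f). Check: (11x^3 + 3x^2 + 10x + 12)·(9x^3 + 12x^2 + 9x + 2) = 8x^6 + 3x^5 + 4x^4 + 4x^3 + 6x^2 + 11x + 11 ≡ 1 (mod x^4 + 12x^3 + 4x + 5).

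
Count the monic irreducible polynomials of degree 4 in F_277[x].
There are 1471815678 monic irreducible polynomials of degree 4 over F_277

Each element of F_{277^4} that lies in no proper subfield is a root of exactly one monic irreducible of degree 4 over F_277, and each such polynomial has 4 distinct roots in F_{277^4}. By Möbius inversion the count is N_277(4) = (1/4) Σ_{d|4} μ(4/d) · 277^d = (1/4)(μ(4)·277^1 + μ(2)·277^2 + μ(1)·277^4) = 5887262712/4 = 1471815678.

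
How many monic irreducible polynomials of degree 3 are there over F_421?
There are 24872680 monic irreducible polynomials of degree 3 over F_421

Each element of F_{421^3} that lies in no proper subfield is a root of exactly one monic irreducible of degree 3 over F_421, and each such polynomial has 3 distinct roots in F_{421^3}. By Möbius inversion the count is N_421(3) = (1/3) Σ_{d|3} μ(3/d) · 421^d = (1/3)(μ(3)·421^1 + μ(1)·421^3) = 74618040/3 = 24872680.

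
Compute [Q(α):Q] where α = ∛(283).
[Q(α):Q] = 3

The minimal polynomial of α is x^3 - 283, irreducible over Q since 283 is not a perfect cube (so x^3 - 283 has no rational root). Hence [Q(α):Q] = deg(m_α) = 3.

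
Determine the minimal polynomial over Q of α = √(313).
m_α(x) = x^2 - 313

α satisfies α^2 - 313 = 0, so x^2 - 313 annihilates α. Since d = 313 is squarefree and ≠ 1, it is not a perfect square in Q, so x^2 - 313 has no rational root and is therefore irreducible over Q (a degree-2 polynomial over a field is irreducible iff it has no root). Hence m_α(x) = x^2 - 313.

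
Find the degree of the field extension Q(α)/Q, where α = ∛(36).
[Q(α):Q] = 3

The minimal polynomial of α is x^3 - 36, irreducible over Q since 36 is not a perfect cube (so x^3 - 36 has no rational root). Hence [Q(α):Q] = deg(m_α) = 3.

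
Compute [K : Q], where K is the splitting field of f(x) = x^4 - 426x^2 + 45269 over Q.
[K : Q] = 4

Solving the quadratic in x^2: x^2 = (426 ± √(426^2 - 4·45269))/2 = (426 ± √400)/2 = (426 ± 20)/2, giving x^2 = 223 or x^2 = 203. So f(x) = (x^2 - 223)(x^2 - 203) and the roots of f are ±√223, ±√203. Hence the splitting field is K = Q(√223, √203). Since 223 and 203 are distinct squarefree integers > 1, their product 45269 is not a perfect square, so √203 ∉ Q(√223). By the tower law [K:Q] = [Q(√223,√203):Q(√223)] · [Q(√223):Q] = 2 · 2 = 4.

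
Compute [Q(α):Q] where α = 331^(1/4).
[Q(α):Q] = 4

α is a root of x^4 - 331. By Eisenstein's criterion at the prime p = 331 (which divides the constant term 331 but p^2 = 109561 does not, since 331 is squarefree), x^4 - 331 is irreducible over Q. Hence [Q(α):Q] = 4.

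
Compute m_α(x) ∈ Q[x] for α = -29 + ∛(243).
m_α(x) = x^3 + 87x^2 + 2523x + 24146

Set β = α + 29 = ∛(243), so β^3 = 243. Then (α + 29)^3 - 243 = 0, i.e. α is a root of g(x) = (x + 29)^3 - 243 = x^3 + 87x^2 + 2523x + 24146. Since g(x) = h(x + 29) where h(x) = x^3 - 243, and h is irreducible over Q (because 243 is not a perfect cube, so h has no rational root, and a monic cubic with no rational root is irreducible), g is also irreducible (irreducibility is preserved under the substitution x → x + 29). Hence m_α(x) = x^3 + 87x^2 + 2523x + 24146.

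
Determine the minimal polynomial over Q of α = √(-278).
m_α(x) = x^2 + 278

α satisfies α^2 + 278 = 0, so x^2 + 278 annihilates α. Since d = -278 is squarefree and ≠ 1, it is not a perfect square in Q, so x^2 + 278 has no rational root and is therefore irreducible over Q (a degree-2 polynomial over a field is irreducible iff it has no root). Hence m_α(x) = x^2 + 278.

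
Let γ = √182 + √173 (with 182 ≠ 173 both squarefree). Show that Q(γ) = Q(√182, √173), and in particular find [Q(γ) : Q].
[Q(γ) : Q] = 4 (equivalently, Q(γ) = Q(√182, √173))

Obviously Q(γ) ⊆ Q(√182, √173), and [Q(√182, √173):Q] = 4 (since 182, 173 are distinct squarefree integers > 1 with 31486 not a perfect square). To show equality we compute the minimal polynomial of γ. From γ = √182 + √173: γ^2 = 182 + 2√(31486) + 173 = 355 + 2√(31486), so γ^2 - 355 = 2√(31486); squaring, (γ^2 - 355)^2 = 4·31486, i.e. γ^4 - 710γ^2 + 126025 - 125944 = 0, i.e. γ^4 - 710γ^2 + 81 = 0. So γ is a root of x^4 - 710x^2 + 81. This polynomial is irreducible over Q: it has no rational root (each ±√182 ± √173 is irrational), and any factorization into two quadratics over Q would force √(31486) ∈ Q (pairing opposite roots) or √182, √173 ∈ Q (other pairings), all impossible. Hence [Q(γ):Q] = 4 = [Q(√182, √173):Q], so Q(γ) = Q(√182, √173).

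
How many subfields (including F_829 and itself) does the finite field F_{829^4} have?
F_{829^4} has 3 subfields

The subfields of F_{p^n} are exactly the fields F_{p^d} for d | n (each is the fixed field of the unique index-d subgroup of Gal(F_{p^n}/F_p) ≅ Z/nZ). The divisors of n = 4 are {1, 2, 4}, giving 3 subfields: F_{829^1}, F_{829^2}, F_{829^4}.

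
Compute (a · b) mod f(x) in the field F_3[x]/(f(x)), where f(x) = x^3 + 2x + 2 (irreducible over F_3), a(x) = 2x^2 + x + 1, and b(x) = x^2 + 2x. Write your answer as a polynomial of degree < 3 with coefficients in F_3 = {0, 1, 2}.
a · b ≡ 2x^2 + 2 (mod f(x))

Multiply in F_3[x]: a(x)·b(x) = (2x^2 + x + 1)·(x^2 + 2x) = 2x^4 + 2x^3 + 2x. This has degree ≥ 3, so divide by f(x) over F_3: 2x^4 + 2x^3 + 2x = (2x + 2)·(x^3 + 2x + 2) + (2x^2 + 2). Hence a·b ≡ 2x^2 + 2 (mod f). (F_3[x]/(f) is a field with 3^3 = 27 elements since f is irreducible of degree 3.)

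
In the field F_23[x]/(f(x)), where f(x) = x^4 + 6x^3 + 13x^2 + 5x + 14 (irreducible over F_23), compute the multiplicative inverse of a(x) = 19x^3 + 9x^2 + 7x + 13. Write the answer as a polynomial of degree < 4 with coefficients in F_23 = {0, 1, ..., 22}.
a(x)^(-1) ≡ 22x^3 + 15x^2 + 15x + 22 (mod f(x))

Since f is irreducible over F_23, F_23[x]/(f) is a field and a(x) ≠ 0 has an inverse. Apply the extended Euclidean algorithm to f(x) and a(x) in F_23[x]: f(x) = (17x + 8)·a(x) + (6x^2 + 4x + 2);  a(x) = (7x + 16)·(6x^2 + 4x + 2) + (21x + 4);  (6x^2 + 4x + 2) = (20x + 15)·(21x + 4) + (11). The last nonzero remainder is the constant 11 = gcd(f, a) in F_23. Back-substituting through the division chain expresses 11 = s(x)·a(x) + t(x)·f(x) with s(x) ≡ 12x^3 + 4x^2 + 4x + 12 (mod f), so (12x^3 + 4x^2 + 4x + 12)·a(x) ≡ 11 (mod f). Multiplying by 11^(-1) ≡ 21 in F_23 gives a(x)^(-1) ≡ 21·(12x^3 + 4x^2 + 4x + 12) ≡ 22x^3 + 15x^2 + 15x + 22 (mod f). Check: (19x^3 + 9x^2 + 7x + 13)·(22x^3 + 15x^2 + 15x + 22) = 4x^6 + 22x^4 + x^3 + 15x^2 + 4x + 10 ≡ 1 (mod x^4 + 6x^3 + 13x^2 + 5x + 14).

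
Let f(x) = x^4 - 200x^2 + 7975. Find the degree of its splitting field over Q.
[K : Q] = 4

Solving the quadratic in x^2: x^2 = (200 ± √(200^2 - 4·7975))/2 = (200 ± √8100)/2 = (200 ± 90)/2, giving x^2 = 55 or x^2 = 145. So f(x) = (x^2 - 55)(x^2 - 145) and the roots of f are ±√55, ±√145. Hence the splitting field is K = Q(√55, √145). Since 55 and 145 are distinct squarefree integers > 1, their product 7975 is not a perfect square, so √145 ∉ Q(√55). By the tower law [K:Q] = [Q(√55,√145):Q(√55)] · [Q(√55):Q] = 2 · 2 = 4.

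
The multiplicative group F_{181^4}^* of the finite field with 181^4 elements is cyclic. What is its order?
|F_{181^4}^*| = 1073283120

F_{181^4} has 181^4 = 1073283121 elements; its multiplicative group consists of all nonzero elements, so |F_{181^4}^*| = 1073283121 - 1 = 1073283120. (It is cyclic since any finite subgroup of the multiplicative group of a field is cyclic.)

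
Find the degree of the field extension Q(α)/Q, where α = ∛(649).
[Q(α):Q] = 3

The minimal polynomial of α is x^3 - 649, irreducible over Q since 649 is not a perfect cube (so x^3 - 649 has no rational root). Hence [Q(α):Q] = deg(m_α) = 3.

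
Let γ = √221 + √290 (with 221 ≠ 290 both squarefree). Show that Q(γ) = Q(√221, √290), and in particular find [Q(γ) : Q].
[Q(γ) : Q] = 4 (equivalently, Q(γ) = Q(√221, √290))

Obviously Q(γ) ⊆ Q(√221, √290), and [Q(√221, √290):Q] = 4 (since 221, 290 are distinct squarefree integers > 1 with 64090 not a perfect square). To show equality we compute the minimal polynomial of γ. From γ = √221 + √290: γ^2 = 221 + 2√(64090) + 290 = 511 + 2√(64090), so γ^2 - 511 = 2√(64090); squaring, (γ^2 - 511)^2 = 4·64090, i.e. γ^4 - 1022γ^2 + 261121 - 256360 = 0, i.e. γ^4 - 1022γ^2 + 4761 = 0. So γ is a root of x^4 - 1022x^2 + 4761. This polynomial is irreducible over Q: it has no rational root (each ±√221 ± √290 is irrational), and any factorization into two quadratics over Q would force √(64090) ∈ Q (pairing opposite roots) or √221, √290 ∈ Q (other pairings), all impossible. Hence [Q(γ):Q] = 4 = [Q(√221, √290):Q], so Q(γ) = Q(√221, √290).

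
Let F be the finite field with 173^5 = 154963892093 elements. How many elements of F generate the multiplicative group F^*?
There are φ(154963892092) = 75671223600 primitive elements

F_q^* is cyclic of order q - 1 = 154963892092. A cyclic group of order m has exactly φ(m) generators. Here m = 154963892092 = 2^2 · 43 · 9431 · 95531, so the number of primitive elements is φ(154963892092) = 75671223600.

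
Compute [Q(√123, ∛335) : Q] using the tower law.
[Q(√123, ∛335) : Q] = 6

Let L = Q(√123, ∛335). Since Q(√123) ⊂ L and [Q(√123):Q] = 2, the tower law gives 2 | [L:Q]. Likewise Q(∛335) ⊂ L with [Q(∛335):Q] = 3 (because 335 is not a perfect cube), so 3 | [L:Q]. As gcd(2,3) = 1, [L:Q] is divisible by 6. Conversely L is generated over Q by √123 and ∛335, so [L:Q] ≤ 2·3 = 6. Therefore [Q(√123, ∛335) : Q] = 6.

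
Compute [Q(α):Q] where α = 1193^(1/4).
[Q(α):Q] = 4

α is a root of x^4 - 1193. By Eisenstein's criterion at the prime p = 1193 (which divides the constant term 1193 but p^2 = 1423249 does not, since 1193 is squarefree), x^4 - 1193 is irreducible over Q. Hence [Q(α):Q] = 4.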